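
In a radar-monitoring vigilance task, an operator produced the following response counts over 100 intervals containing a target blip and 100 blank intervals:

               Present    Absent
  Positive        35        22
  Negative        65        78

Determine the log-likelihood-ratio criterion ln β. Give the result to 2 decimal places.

ln β = 0.22

H = 35/100 = 0.3500
FA = 22/100 = 0.2200
z(H) = -0.385
z(FA) = -0.772
ln β = −½·[z(H)² − z(FA)²] = −0.5 × (0.148 − 0.596) = 0.224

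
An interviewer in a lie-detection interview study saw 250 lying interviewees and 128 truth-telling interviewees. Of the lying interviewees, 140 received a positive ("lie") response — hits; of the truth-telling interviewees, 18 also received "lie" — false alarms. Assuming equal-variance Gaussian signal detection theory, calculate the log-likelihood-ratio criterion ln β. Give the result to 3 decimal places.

ln β = 0.569

H = 140/250 = 0.5600
FA = 18/128 = 0.1406
Φ⁻¹(H) = Φ⁻¹(0.5600) = 0.1510
Φ⁻¹(FA) = Φ⁻¹(0.1406) = -1.0776
ln β = −½·[z(H)² − z(FA)²] = −0.5 × (0.0228 − 1.1612) = 0.5692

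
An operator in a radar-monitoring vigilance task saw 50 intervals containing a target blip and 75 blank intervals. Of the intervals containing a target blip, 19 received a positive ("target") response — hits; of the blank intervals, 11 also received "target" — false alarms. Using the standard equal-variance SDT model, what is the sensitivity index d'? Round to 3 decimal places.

d' = 0.745

H = 19/50 = 0.3800
FA = 11/75 = 0.1467
z(H) = z(0.3800) = -0.3055
z(FA) = z(0.1467) = -1.0507
d' = z(H) − z(FA) = -0.3055 − (-1.0507) = 0.7452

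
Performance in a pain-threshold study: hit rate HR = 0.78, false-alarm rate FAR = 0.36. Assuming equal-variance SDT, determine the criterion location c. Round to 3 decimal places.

c = -0.207

z(H) = z(0.78) = 0.7722
z(FA) = z(0.36) = -0.3585
c = −½·[z(H) + z(FA)] = −0.5 × (0.7722 + (-0.3585)) = -0.20685
c < 0: the participant has a liberal response bias.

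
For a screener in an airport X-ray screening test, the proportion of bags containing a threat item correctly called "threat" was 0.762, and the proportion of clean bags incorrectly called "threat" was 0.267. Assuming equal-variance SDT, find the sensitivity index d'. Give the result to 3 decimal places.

z(H) = z(0.762) = 0.7128
z(FA) = z(0.267) = -0.6219
d' = z(H) − z(FA) = 0.7128 − (-0.6219) = 1.3347

d' = 1.335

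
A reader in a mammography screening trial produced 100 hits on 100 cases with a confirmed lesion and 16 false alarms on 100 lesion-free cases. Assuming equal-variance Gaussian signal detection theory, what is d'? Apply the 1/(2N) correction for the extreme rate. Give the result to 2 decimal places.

The hit rate is 100/100 = 1, so apply the 1/(2N) correction: H → 1 − 1/(2·100) = 0.99500.
z(H) = z(0.99500) = 2.576
z(FA) = z(0.16000) = -0.994
d' = 2.576 − (-0.994) = 3.570

d' = 3.57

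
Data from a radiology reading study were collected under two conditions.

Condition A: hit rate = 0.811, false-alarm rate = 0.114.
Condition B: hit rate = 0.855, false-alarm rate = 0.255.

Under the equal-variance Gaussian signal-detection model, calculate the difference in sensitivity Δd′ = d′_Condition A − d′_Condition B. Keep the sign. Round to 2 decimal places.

Condition A: z(0.811) = 0.882, z(0.114) = -1.206, d' = 2.088
Condition B: z(0.855) = 1.058, z(0.255) = -0.659, d' = 1.717
Δd' = d'_Condition A − d'_Condition B = 2.088 − 1.717 = 0.371
Condition A has the higher sensitivity.

Δd′ = 0.37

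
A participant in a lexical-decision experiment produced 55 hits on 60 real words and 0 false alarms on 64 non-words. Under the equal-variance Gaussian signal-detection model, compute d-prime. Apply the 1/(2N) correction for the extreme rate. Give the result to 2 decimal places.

d-prime = 3.80

The false-alarm rate is 0/64 = 0, so apply the 1/(2N) correction: FA → 1/(2·64) = 0.00781.
z(H) = z(0.91667) = 1.383
z(FA) = z(0.00781) = -2.418
d' = 1.383 − (-2.418) = 3.801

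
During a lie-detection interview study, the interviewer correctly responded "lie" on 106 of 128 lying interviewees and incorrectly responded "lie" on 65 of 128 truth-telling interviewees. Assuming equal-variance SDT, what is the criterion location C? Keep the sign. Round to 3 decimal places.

C = -0.483

H = 106/128 = 0.8281
FA = 65/128 = 0.5078
z(0.8281) = 0.9467, z(0.5078) = 0.0196
c = −½·[z(H) + z(FA)] = −0.5 × (0.9467 + 0.0196) = -0.48315
c < 0: the interviewer has a liberal response bias.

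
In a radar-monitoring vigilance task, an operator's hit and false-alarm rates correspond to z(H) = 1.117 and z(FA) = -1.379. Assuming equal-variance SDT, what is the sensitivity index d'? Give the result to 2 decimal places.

d' = z(H) − z(FA) = 1.117 − (-1.379) = 2.496

d' = 2.50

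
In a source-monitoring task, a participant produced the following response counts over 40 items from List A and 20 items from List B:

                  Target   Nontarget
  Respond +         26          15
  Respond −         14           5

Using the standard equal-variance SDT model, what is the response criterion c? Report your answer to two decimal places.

c = -0.53

H = 26/40 = 0.6500
FA = 15/20 = 0.7500
Φ⁻¹(H) = Φ⁻¹(0.6500) = 0.3853
Φ⁻¹(FA) = Φ⁻¹(0.7500) = 0.6745
c = −½·[z(H) + z(FA)] = −0.5 × (0.3853 + 0.6745) = -0.5299
c < 0: the participant has a liberal response bias.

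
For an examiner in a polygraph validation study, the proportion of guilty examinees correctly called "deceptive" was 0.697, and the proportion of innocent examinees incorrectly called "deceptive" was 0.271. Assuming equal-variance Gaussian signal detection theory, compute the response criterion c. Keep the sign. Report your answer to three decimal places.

c = 0.047

Φ⁻¹(H) = 0.5158
Φ⁻¹(FA) = -0.6098
c = −½·[z(H) + z(FA)] = −0.5 × (0.5158 + (-0.6098)) = 0.0470
c > 0: the examiner has a conservative response bias.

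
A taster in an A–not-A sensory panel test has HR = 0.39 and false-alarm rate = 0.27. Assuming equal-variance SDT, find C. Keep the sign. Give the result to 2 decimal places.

z(H) = z(0.39) = -0.2793
z(FA) = z(0.27) = -0.6128
c = −½·[z(H) + z(FA)] = −0.5 × (-0.2793 + (-0.6128)) = 0.44605

C = 0.45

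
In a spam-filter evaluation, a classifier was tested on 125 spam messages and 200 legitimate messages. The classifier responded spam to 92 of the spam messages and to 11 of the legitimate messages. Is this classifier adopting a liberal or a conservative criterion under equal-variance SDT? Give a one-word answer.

z(H) = 0.631, z(FA) = -1.598
c = −½·(z(H) + z(FA)) = 0.4835
c > 0 → conservative criterion (biased toward responding “no”).

conservative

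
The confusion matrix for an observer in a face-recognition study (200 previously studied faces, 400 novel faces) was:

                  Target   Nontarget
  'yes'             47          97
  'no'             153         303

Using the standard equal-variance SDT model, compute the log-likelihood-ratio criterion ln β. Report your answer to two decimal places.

H = 47/200 = 0.2350
FA = 97/400 = 0.2425
z(H) = z(0.2350) = -0.722
z(FA) = z(0.2425) = -0.698
ln β = −½·[z(H)² − z(FA)²] = −0.5 × (0.521 − 0.487) = -0.017

ln β = -0.02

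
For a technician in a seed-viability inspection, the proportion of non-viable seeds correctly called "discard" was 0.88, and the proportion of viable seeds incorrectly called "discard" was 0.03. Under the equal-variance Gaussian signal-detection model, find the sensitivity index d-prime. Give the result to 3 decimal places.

d-prime = 3.056

z(0.88) = 1.1750, z(0.03) = -1.8808
d' = z(H) − z(FA) = 1.1750 − (-1.8808) = 3.0558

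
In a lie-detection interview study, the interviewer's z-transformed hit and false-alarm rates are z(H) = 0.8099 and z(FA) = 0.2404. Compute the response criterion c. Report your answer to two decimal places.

c = −½·[z(H) + z(FA)] = −½·(0.8099 + 0.2404) = -0.52515
c < 0: the interviewer has a liberal response bias.

c = -0.53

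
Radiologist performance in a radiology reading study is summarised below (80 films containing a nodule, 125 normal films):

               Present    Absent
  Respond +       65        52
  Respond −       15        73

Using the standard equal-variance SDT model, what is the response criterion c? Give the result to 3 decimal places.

c = -0.338

H = 65/80 = 0.8125
FA = 52/125 = 0.4160
z(H) = 0.8871
z(FA) = -0.2121
c = −½·[z(H) + z(FA)] = −0.5 × (0.8871 + (-0.2121)) = -0.3375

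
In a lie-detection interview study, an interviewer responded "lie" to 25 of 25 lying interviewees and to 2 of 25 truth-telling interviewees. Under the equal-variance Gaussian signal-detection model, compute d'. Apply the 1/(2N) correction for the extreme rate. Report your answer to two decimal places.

d' = 3.46

The hit rate is 25/25 = 1, so apply the 1/(2N) correction: H → 1 − 1/(2·25) = 0.98000.
z(H) = z(0.98000) = 2.054
z(FA) = z(0.08000) = -1.405
d' = 2.054 − (-1.405) = 3.459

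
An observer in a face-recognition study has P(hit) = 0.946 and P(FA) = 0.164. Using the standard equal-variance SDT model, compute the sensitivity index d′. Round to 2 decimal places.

z(H) = z(0.946) = 1.6072
z(FA) = z(0.164) = -0.9782
d' = z(H) − z(FA) = 1.6072 − (-0.9782) = 2.5854

d′ = 2.59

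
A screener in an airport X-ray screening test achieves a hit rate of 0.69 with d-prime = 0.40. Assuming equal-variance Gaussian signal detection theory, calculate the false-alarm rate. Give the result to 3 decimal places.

z(hit rate) = z(0.69) = 0.4959
z(FA) = z(H) − d' = 0.4959 − 0.40 = 0.0959
false-alarm rate = Φ(0.0959) = 0.5382

false-alarm rate = 0.538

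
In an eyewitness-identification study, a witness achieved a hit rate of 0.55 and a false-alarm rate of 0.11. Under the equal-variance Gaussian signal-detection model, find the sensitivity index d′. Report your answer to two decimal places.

d′ = 1.35

z(H) = 0.1257
z(FA) = -1.2265
d' = z(H) − z(FA) = 0.1257 − (-1.2265) = 1.3522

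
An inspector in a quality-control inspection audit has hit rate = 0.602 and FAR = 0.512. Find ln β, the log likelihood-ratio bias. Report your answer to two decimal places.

ln β = -0.03

z(H) = 0.259
z(FA) = 0.030
ln β = −½·[z(H)² − z(FA)²] = −0.5 × (0.067 − 0.001) = -0.033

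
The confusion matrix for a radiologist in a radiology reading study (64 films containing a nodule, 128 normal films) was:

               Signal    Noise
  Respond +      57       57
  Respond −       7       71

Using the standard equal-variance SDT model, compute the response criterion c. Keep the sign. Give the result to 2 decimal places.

H = 57/64 = 0.8906
FA = 57/128 = 0.4453
z(0.8906) = 1.2297, z(0.4453) = -0.1375
c = −½·[z(H) + z(FA)] = −0.5 × (1.2297 + (-0.1375)) = -0.5461
c < 0: the radiologist has a liberal response bias.

c = -0.55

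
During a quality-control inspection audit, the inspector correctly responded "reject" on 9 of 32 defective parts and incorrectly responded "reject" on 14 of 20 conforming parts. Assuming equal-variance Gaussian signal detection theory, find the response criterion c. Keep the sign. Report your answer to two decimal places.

H = 9/32 = 0.2812
FA = 14/20 = 0.7000
Φ⁻¹(H) = -0.5793
Φ⁻¹(FA) = 0.5244
c = −½·[z(H) + z(FA)] = −0.5 × (-0.5793 + 0.5244) = 0.02745
c > 0: the inspector has a conservative response bias.

c = 0.03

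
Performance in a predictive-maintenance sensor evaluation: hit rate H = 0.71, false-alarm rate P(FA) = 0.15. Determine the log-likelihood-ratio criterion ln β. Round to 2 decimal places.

z(H) = z(0.71) = 0.553
z(FA) = z(0.15) = -1.036
ln β = −½·[z(H)² − z(FA)²] = −0.5 × (0.306 − 1.073) = 0.3835

ln β = 0.38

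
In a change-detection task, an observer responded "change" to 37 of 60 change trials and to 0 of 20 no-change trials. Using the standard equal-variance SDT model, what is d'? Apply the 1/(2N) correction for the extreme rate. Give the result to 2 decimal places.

d' = 2.26

The false-alarm rate is 0/20 = 0, so apply the 1/(2N) correction: FA → 1/(2·20) = 0.02500.
z(H) = z(0.61667) = 0.297
z(FA) = z(0.02500) = -1.960
d' = 0.297 − (-1.960) = 2.257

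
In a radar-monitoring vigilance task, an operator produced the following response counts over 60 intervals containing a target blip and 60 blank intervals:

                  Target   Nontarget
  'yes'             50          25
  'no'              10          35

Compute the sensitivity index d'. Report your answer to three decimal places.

d' = 1.178

H = 50/60 = 0.8333
FA = 25/60 = 0.4167
Φ⁻¹(H) = 0.9673
Φ⁻¹(FA) = -0.2103
d' = z(H) − z(FA) = 0.9673 − (-0.2103) = 1.1776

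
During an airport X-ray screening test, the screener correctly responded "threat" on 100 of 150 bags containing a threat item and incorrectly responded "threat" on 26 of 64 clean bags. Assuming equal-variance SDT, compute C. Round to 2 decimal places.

C = -0.10

H = 100/150 = 0.6667
FA = 26/64 = 0.4062
Φ⁻¹(H) = 0.431
Φ⁻¹(FA) = -0.237
c = −½·[z(H) + z(FA)] = −0.5 × (0.431 + (-0.237)) = -0.097
c < 0: the screener has a liberal response bias.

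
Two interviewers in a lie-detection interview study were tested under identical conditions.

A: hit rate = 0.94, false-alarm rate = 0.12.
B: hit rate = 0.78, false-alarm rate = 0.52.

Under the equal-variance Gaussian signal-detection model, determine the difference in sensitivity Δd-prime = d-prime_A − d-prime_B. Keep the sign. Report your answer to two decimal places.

Δd-prime = 2.01

A: z(0.94) = 1.555, z(0.12) = -1.175, d' = 2.730
B: z(0.78) = 0.772, z(0.52) = 0.050, d' = 0.722
Δd' = d'_A − d'_B = 2.730 − 0.722 = 2.008
A has the higher sensitivity.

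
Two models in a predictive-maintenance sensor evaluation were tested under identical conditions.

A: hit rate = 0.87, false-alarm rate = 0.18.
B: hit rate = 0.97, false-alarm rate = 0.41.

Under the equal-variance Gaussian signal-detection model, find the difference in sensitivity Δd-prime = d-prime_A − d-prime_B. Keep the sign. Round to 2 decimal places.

A: z(0.87) = 1.126, z(0.18) = -0.915, d' = 2.041
B: z(0.97) = 1.881, z(0.41) = -0.228, d' = 2.109
Δd' = d'_A − d'_B = 2.041 − 2.109 = -0.068
B has the higher sensitivity.

Δd-prime = -0.07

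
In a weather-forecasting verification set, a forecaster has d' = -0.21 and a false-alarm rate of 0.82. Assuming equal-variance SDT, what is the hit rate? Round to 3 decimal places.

z(false-alarm rate) = z(0.82) = 0.9154
z(H) = z(FA) + d' = 0.9154 + (-0.21) = 0.7054
hit rate = Φ(0.7054) = 0.7597

hit rate = 0.760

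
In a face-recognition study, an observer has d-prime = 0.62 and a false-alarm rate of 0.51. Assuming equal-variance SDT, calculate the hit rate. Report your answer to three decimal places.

hit rate = 0.741

z(false-alarm rate) = z(0.51) = 0.0251
z(H) = z(FA) + d' = 0.0251 + 0.62 = 0.6451
hit rate = Φ(0.6451) = 0.7406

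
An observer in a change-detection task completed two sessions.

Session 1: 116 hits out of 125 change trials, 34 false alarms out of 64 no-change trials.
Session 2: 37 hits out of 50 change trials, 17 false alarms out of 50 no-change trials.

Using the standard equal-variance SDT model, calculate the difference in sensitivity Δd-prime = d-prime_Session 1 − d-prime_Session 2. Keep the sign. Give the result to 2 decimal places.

Session 1: z(0.9280) = 1.461, z(0.5312) = 0.078, d' = 1.383
Session 2: z(0.7400) = 0.643, z(0.3400) = -0.412, d' = 1.055
Δd' = d'_Session 1 − d'_Session 2 = 1.383 − 1.055 = 0.328
Session 1 has the higher sensitivity.

Δd-prime = 0.33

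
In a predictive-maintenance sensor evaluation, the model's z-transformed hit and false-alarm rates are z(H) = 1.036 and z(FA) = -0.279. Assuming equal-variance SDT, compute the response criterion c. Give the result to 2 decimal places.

c = −½·[z(H) + z(FA)] = −½·(1.036 + (-0.279)) = -0.3785
c < 0: the model has a liberal response bias.

c = -0.38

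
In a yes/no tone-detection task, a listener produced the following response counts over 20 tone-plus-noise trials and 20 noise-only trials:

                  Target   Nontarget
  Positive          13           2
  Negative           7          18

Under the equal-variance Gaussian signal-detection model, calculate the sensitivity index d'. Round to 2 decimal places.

d' = 1.67

H = 13/20 = 0.6500
FA = 2/20 = 0.1000
z(0.6500) = 0.385, z(0.1000) = -1.282
d' = z(H) − z(FA) = 0.385 − (-1.282) = 1.667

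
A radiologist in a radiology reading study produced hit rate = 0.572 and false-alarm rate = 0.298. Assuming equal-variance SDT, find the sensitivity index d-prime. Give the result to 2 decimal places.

z(H) = z(0.572) = 0.1815
z(FA) = z(0.298) = -0.5302
d' = z(H) − z(FA) = 0.1815 − (-0.5302) = 0.7117

d-prime = 0.71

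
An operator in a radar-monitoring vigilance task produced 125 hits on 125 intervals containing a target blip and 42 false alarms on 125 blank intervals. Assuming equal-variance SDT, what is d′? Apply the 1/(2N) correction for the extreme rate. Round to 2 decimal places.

d′ = 3.08

The hit rate is 125/125 = 1, so apply the 1/(2N) correction: H → 1 − 1/(2·125) = 0.99600.
z(H) = z(0.99600) = 2.652
z(FA) = z(0.33600) = -0.423
d' = 2.652 − (-0.423) = 3.075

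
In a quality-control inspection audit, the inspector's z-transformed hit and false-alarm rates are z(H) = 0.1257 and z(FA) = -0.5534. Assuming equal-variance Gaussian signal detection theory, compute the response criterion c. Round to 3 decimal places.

c = 0.214

c = −½·[z(H) + z(FA)] = −½·(0.1257 + (-0.5534)) = 0.21385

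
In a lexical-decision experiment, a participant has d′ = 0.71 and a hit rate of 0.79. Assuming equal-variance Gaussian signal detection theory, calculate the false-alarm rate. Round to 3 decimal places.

false-alarm rate = 0.538

z(hit rate) = z(0.79) = 0.8064
z(FA) = z(H) − d' = 0.8064 − 0.71 = 0.0964
false-alarm rate = Φ(0.0964) = 0.5384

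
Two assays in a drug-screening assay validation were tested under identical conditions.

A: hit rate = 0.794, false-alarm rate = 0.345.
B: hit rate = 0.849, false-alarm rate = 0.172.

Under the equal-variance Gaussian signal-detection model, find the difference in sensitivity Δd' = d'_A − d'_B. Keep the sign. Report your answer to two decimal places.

A: z(0.794) = 0.820, z(0.345) = -0.399, d' = 1.219
B: z(0.849) = 1.032, z(0.172) = -0.946, d' = 1.978
Δd' = d'_A − d'_B = 1.219 − 1.978 = -0.759
B has the higher sensitivity.

Δd' = -0.76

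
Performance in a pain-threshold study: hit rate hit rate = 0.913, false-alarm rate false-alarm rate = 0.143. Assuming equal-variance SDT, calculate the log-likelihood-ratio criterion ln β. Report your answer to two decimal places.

ln β = -0.35

z(H) = z(0.913) = 1.359
z(FA) = z(0.143) = -1.067
ln β = −½·[z(H)² − z(FA)²] = −0.5 × (1.847 − 1.138) = -0.3545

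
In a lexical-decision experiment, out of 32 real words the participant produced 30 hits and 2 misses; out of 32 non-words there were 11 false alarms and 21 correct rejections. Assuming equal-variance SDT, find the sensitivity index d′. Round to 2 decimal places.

H = 30/32 = 0.9375
FA = 11/32 = 0.3438
z(H) = z(0.9375) = 1.5341
z(FA) = z(0.3438) = -0.4021
d' = z(H) − z(FA) = 1.5341 − (-0.4021) = 1.9362

d′ = 1.94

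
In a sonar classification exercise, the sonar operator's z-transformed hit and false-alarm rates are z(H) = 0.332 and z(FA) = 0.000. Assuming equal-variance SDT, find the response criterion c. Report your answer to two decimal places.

c = −½·[z(H) + z(FA)] = −½·(0.332 + 0.000) = -0.166
c < 0: the sonar operator has a liberal response bias.

c = -0.17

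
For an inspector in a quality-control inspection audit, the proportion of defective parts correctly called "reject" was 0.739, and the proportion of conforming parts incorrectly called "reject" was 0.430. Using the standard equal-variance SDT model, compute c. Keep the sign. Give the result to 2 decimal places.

c = -0.23

Φ⁻¹(H) = 0.640
Φ⁻¹(FA) = -0.176
c = −½·[z(H) + z(FA)] = −0.5 × (0.640 + (-0.176)) = -0.232
c < 0: the inspector has a liberal response bias.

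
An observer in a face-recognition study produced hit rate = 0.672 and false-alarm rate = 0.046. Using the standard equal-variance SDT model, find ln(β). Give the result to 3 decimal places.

Φ⁻¹(0.672) = 0.4454, Φ⁻¹(0.046) = -1.6849
ln β = −½·[z(H)² − z(FA)²] = −0.5 × (0.1984 − 2.8389) = 1.32025

ln β = 1.320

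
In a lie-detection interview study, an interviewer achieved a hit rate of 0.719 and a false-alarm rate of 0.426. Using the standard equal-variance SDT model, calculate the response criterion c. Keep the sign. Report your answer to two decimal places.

z(H) = 0.580
z(FA) = -0.187
c = −½·[z(H) + z(FA)] = −0.5 × (0.580 + (-0.187)) = -0.1965

c = -0.20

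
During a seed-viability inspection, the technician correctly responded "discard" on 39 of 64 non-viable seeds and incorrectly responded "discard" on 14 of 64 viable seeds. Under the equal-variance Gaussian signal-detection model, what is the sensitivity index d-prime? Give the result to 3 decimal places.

H = 39/64 = 0.6094
FA = 14/64 = 0.2188
Φ⁻¹(H) = Φ⁻¹(0.6094) = 0.2778
Φ⁻¹(FA) = Φ⁻¹(0.2188) = -0.7763
d' = z(H) − z(FA) = 0.2778 − (-0.7763) = 1.0541

d-prime = 1.054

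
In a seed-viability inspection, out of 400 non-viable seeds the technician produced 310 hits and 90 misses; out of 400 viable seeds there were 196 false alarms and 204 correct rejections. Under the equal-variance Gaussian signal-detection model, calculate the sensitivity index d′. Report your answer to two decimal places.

H = 310/400 = 0.7750
FA = 196/400 = 0.4900
z(0.7750) = 0.755, z(0.4900) = -0.025
d' = z(H) − z(FA) = 0.755 − (-0.025) = 0.780

d′ = 0.78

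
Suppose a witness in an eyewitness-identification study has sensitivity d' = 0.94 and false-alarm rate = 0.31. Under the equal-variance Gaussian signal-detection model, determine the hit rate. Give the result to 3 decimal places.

hit rate = 0.672

z(false-alarm rate) = z(0.31) = -0.4959
z(H) = z(FA) + d' = -0.4959 + 0.94 = 0.4441
hit rate = Φ(0.4441) = 0.6715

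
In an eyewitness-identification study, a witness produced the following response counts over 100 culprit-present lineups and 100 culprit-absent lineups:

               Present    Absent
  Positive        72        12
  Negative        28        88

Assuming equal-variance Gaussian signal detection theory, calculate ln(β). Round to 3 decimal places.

H = 72/100 = 0.7200
FA = 12/100 = 0.1200
z(H) = z(0.7200) = 0.5828
z(FA) = z(0.1200) = -1.1750
ln β = −½·[z(H)² − z(FA)²] = −0.5 × (0.3397 − 1.3806) = 0.52045

ln β = 0.520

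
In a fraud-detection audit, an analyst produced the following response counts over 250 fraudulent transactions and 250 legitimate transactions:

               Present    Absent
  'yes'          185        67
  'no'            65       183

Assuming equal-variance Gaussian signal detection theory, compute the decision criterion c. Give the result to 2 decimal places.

c = -0.01

H = 185/250 = 0.7400
FA = 67/250 = 0.2680
z(0.7400) = 0.6433, z(0.2680) = -0.6189
c = −½·[z(H) + z(FA)] = −0.5 × (0.6433 + (-0.6189)) = -0.0122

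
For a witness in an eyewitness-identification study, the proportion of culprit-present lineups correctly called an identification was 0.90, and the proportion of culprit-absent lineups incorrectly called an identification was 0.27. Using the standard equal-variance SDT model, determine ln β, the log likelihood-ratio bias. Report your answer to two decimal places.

z(H) = z(0.90) = 1.282
z(FA) = z(0.27) = -0.613
ln β = −½·[z(H)² − z(FA)²] = −0.5 × (1.644 − 0.376) = -0.634

ln β = -0.63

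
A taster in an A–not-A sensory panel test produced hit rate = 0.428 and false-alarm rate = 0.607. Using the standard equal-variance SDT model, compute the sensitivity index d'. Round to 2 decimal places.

d' = -0.45

Φ⁻¹(H) = -0.1815
Φ⁻¹(FA) = 0.2715
d' = z(H) − z(FA) = -0.1815 − 0.2715 = -0.4530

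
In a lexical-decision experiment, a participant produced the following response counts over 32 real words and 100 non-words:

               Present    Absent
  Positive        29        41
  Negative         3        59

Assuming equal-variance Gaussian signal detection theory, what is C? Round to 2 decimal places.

H = 29/32 = 0.9062
FA = 41/100 = 0.4100
z(H) = z(0.9062) = 1.318
z(FA) = z(0.4100) = -0.228
c = −½·[z(H) + z(FA)] = −0.5 × (1.318 + (-0.228)) = -0.545

C = -0.55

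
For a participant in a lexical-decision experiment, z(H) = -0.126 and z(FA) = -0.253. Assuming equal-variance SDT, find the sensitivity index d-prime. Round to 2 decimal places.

d' = z(H) − z(FA) = -0.126 − (-0.253) = 0.127

d-prime = 0.13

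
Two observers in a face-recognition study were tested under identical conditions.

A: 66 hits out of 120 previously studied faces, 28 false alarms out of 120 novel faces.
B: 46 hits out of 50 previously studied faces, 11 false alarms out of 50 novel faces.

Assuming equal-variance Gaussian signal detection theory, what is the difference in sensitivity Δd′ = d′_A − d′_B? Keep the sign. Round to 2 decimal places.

Δd′ = -1.32

A: z(0.5500) = 0.126, z(0.2333) = -0.728, d' = 0.854
B: z(0.9200) = 1.405, z(0.2200) = -0.772, d' = 2.177
Δd' = d'_A − d'_B = 0.854 − 2.177 = -1.323
B has the higher sensitivity.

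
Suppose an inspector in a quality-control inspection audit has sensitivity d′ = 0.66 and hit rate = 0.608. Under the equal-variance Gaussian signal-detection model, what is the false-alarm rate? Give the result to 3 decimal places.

false-alarm rate = 0.350

z(hit rate) = z(0.608) = 0.2741
z(FA) = z(H) − d' = 0.2741 − 0.66 = -0.3859
false-alarm rate = Φ(-0.3859) = 0.3498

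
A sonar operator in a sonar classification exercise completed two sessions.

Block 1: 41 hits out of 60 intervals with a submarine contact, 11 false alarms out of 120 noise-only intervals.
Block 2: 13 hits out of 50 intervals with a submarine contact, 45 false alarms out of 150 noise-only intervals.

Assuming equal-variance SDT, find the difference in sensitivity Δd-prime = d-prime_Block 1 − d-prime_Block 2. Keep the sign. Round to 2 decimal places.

Δd-prime = 1.93

Block 1: z(0.6833) = 0.477, z(0.0917) = -1.330, d' = 1.807
Block 2: z(0.2600) = -0.643, z(0.3000) = -0.524, d' = -0.119
Δd' = d'_Block 1 − d'_Block 2 = 1.807 − (-0.119) = 1.926
Block 1 has the higher sensitivity.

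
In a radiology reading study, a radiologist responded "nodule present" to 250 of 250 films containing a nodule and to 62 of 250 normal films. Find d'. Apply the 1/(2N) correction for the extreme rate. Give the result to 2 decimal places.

The hit rate is 250/250 = 1, so apply the 1/(2N) correction: H → 1 − 1/(2·250) = 0.99800.
z(H) = z(0.99800) = 2.878
z(FA) = z(0.24800) = -0.681
d' = 2.878 − (-0.681) = 3.559

d' = 3.56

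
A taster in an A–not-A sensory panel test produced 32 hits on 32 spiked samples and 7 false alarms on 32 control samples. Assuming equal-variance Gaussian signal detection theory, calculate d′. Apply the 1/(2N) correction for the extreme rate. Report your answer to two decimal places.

The hit rate is 32/32 = 1, so apply the 1/(2N) correction: H → 1 − 1/(2·32) = 0.98438.
z(H) = z(0.98438) = 2.154
z(FA) = z(0.21875) = -0.776
d' = 2.154 − (-0.776) = 2.930

d′ = 2.93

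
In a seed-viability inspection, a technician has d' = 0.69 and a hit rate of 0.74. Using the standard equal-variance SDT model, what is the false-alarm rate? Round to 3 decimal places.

z(hit rate) = z(0.74) = 0.6433
z(FA) = z(H) − d' = 0.6433 − 0.69 = -0.0467
false-alarm rate = Φ(-0.0467) = 0.4814

false-alarm rate = 0.481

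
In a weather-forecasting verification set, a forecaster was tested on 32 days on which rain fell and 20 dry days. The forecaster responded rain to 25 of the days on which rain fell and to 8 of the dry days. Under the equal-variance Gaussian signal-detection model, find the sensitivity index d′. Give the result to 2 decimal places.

H = 25/32 = 0.7812
FA = 8/20 = 0.4000
z(H) = 0.7763
z(FA) = -0.2533
d' = z(H) − z(FA) = 0.7763 − (-0.2533) = 1.0296

d′ = 1.03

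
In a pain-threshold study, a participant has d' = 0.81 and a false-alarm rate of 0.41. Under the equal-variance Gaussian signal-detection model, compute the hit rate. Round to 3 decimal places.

z(false-alarm rate) = z(0.41) = -0.2275
z(H) = z(FA) + d' = -0.2275 + 0.81 = 0.5825
hit rate = Φ(0.5825) = 0.7199

hit rate = 0.720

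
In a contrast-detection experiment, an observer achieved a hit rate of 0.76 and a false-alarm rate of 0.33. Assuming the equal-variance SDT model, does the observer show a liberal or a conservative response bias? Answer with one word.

z(H) = 0.706, z(FA) = -0.440
c = −½·(z(H) + z(FA)) = -0.133
c < 0 → liberal criterion (biased toward responding “yes”).

liberal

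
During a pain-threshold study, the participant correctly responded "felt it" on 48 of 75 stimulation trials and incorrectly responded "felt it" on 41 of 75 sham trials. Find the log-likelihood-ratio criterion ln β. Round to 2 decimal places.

ln β = -0.06

H = 48/75 = 0.6400
FA = 41/75 = 0.5467
Φ⁻¹(H) = Φ⁻¹(0.6400) = 0.358
Φ⁻¹(FA) = Φ⁻¹(0.5467) = 0.117
ln β = −½·[z(H)² − z(FA)²] = −0.5 × (0.128 − 0.014) = -0.057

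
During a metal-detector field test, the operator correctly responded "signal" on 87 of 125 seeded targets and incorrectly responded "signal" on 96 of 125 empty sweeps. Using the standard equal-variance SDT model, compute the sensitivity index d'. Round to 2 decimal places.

d' = -0.22

H = 87/125 = 0.6960
FA = 96/125 = 0.7680
z(H) = 0.513
z(FA) = 0.732
d' = z(H) − z(FA) = 0.513 − 0.732 = -0.219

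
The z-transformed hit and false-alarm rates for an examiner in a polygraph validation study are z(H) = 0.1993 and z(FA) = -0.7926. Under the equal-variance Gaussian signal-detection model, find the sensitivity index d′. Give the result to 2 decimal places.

d′ = 0.99

d' = z(H) − z(FA) = 0.1993 − (-0.7926) = 0.9919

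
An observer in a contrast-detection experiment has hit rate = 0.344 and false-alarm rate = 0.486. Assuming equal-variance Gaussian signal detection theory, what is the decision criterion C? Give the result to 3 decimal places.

z(H) = -0.4016
z(FA) = -0.0351
c = −½·[z(H) + z(FA)] = −0.5 × (-0.4016 + (-0.0351)) = 0.21835
c > 0: the observer has a conservative response bias.

C = 0.218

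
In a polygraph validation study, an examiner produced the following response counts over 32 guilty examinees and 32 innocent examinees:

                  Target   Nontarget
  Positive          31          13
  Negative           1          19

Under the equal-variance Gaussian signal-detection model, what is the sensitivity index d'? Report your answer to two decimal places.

d' = 2.10

H = 31/32 = 0.9688
FA = 13/32 = 0.4062
z(H) = z(0.9688) = 1.863
z(FA) = z(0.4062) = -0.237
d' = z(H) − z(FA) = 1.863 − (-0.237) = 2.100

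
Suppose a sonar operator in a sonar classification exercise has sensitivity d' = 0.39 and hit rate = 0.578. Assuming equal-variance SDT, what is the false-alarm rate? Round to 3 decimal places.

false-alarm rate = 0.423

z(hit rate) = z(0.578) = 0.1968
z(FA) = z(H) − d' = 0.1968 − 0.39 = -0.1932
false-alarm rate = Φ(-0.1932) = 0.4234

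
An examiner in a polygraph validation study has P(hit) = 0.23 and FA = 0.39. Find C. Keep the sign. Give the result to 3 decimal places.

z(H) = -0.7388
z(FA) = -0.2793
c = −½·[z(H) + z(FA)] = −0.5 × (-0.7388 + (-0.2793)) = 0.50905

C = 0.509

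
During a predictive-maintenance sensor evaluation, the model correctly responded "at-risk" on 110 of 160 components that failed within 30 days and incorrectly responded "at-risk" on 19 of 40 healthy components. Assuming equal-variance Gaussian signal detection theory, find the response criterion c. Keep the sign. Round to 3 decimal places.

c = -0.213

H = 110/160 = 0.6875
FA = 19/40 = 0.4750
z(0.6875) = 0.4888, z(0.4750) = -0.0627
c = −½·[z(H) + z(FA)] = −0.5 × (0.4888 + (-0.0627)) = -0.21305
c < 0: the model has a liberal response bias.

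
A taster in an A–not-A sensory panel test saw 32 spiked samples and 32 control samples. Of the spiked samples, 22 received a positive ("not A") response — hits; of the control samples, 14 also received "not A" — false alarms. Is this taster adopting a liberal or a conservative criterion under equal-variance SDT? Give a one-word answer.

liberal

z(H) = 0.489, z(FA) = -0.157
c = −½·(z(H) + z(FA)) = -0.166
c < 0 → liberal criterion (biased toward responding “yes”).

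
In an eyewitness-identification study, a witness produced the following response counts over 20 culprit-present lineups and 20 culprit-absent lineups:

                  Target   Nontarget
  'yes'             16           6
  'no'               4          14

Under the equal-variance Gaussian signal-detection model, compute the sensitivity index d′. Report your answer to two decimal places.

d′ = 1.37

H = 16/20 = 0.8000
FA = 6/20 = 0.3000
z(0.8000) = 0.842, z(0.3000) = -0.524
d' = z(H) − z(FA) = 0.842 − (-0.524) = 1.366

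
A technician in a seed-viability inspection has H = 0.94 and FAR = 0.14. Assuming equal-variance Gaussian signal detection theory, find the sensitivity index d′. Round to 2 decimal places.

z(0.94) = 1.5548, z(0.14) = -1.0803
d' = z(H) − z(FA) = 1.5548 − (-1.0803) = 2.6351

d′ = 2.64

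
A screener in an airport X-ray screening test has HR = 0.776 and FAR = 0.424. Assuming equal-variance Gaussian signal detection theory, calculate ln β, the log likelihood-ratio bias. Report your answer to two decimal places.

z(H) = z(0.776) = 0.759
z(FA) = z(0.424) = -0.192
ln β = −½·[z(H)² − z(FA)²] = −0.5 × (0.576 − 0.037) = -0.2695

ln β = -0.27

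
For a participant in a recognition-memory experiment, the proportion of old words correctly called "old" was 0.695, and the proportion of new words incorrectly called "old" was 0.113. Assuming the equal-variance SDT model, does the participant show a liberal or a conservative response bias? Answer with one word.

conservative

z(H) = 0.510, z(FA) = -1.211
c = −½·(z(H) + z(FA)) = 0.3505
c > 0 → conservative criterion (biased toward responding “no”).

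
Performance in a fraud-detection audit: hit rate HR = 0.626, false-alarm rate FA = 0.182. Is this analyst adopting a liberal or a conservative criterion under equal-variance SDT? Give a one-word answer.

conservative

z(H) = 0.321, z(FA) = -0.908
c = −½·(z(H) + z(FA)) = 0.2935
c > 0 → conservative criterion (biased toward responding “no”).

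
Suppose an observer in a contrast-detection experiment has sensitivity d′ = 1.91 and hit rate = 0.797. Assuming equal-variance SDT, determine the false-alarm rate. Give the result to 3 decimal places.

z(hit rate) = z(0.797) = 0.8310
z(FA) = z(H) − d' = 0.8310 − 1.91 = -1.0790
false-alarm rate = Φ(-1.0790) = 0.1403

false-alarm rate = 0.140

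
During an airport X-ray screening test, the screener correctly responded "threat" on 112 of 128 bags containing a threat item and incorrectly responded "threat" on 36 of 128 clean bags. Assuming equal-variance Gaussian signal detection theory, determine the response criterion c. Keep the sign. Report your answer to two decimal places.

c = -0.29

H = 112/128 = 0.8750
FA = 36/128 = 0.2812
Φ⁻¹(H) = Φ⁻¹(0.8750) = 1.1503
Φ⁻¹(FA) = Φ⁻¹(0.2812) = -0.5793
c = −½·[z(H) + z(FA)] = −0.5 × (1.1503 + (-0.5793)) = -0.2855
c < 0: the screener has a liberal response bias.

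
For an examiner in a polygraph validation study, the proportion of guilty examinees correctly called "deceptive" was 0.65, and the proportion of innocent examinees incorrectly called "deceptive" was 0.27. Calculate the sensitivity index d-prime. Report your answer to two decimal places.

d-prime = 1.00

z(H) = 0.385
z(FA) = -0.613
d' = z(H) − z(FA) = 0.385 − (-0.613) = 0.998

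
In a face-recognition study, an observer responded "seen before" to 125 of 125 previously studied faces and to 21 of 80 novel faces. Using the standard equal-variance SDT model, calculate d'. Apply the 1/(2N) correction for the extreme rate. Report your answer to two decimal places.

d' = 3.29

The hit rate is 125/125 = 1, so apply the 1/(2N) correction: H → 1 − 1/(2·125) = 0.99600.
z(H) = z(0.99600) = 2.652
z(FA) = z(0.26250) = -0.636
d' = 2.652 − (-0.636) = 3.288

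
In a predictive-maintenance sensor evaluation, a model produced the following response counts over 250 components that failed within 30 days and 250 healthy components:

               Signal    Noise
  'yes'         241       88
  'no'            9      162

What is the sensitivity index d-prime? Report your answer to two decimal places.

H = 241/250 = 0.9640
FA = 88/250 = 0.3520
Φ⁻¹(H) = 1.7991
Φ⁻¹(FA) = -0.3799
d' = z(H) − z(FA) = 1.7991 − (-0.3799) = 2.1790

d-prime = 2.18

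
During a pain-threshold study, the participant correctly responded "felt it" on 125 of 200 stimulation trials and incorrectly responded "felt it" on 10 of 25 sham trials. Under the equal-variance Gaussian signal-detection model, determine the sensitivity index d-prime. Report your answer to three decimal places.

d-prime = 0.572

H = 125/200 = 0.6250
FA = 10/25 = 0.4000
Φ⁻¹(H) = Φ⁻¹(0.6250) = 0.3186
Φ⁻¹(FA) = Φ⁻¹(0.4000) = -0.2533
d' = z(H) − z(FA) = 0.3186 − (-0.2533) = 0.5719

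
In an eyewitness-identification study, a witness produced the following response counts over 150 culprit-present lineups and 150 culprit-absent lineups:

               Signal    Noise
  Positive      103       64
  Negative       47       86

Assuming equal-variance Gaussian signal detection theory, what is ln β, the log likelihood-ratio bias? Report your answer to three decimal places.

ln β = -0.101

H = 103/150 = 0.6867
FA = 64/150 = 0.4267
z(H) = 0.4865
z(FA) = -0.1848
ln β = −½·[z(H)² − z(FA)²] = −0.5 × (0.2367 − 0.0342) = -0.10125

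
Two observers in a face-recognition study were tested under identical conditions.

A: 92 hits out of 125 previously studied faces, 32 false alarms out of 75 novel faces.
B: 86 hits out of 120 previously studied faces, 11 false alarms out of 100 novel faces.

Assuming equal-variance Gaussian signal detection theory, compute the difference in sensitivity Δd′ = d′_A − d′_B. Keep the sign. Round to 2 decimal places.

Δd′ = -0.98

A: z(0.7360) = 0.631, z(0.4267) = -0.185, d' = 0.816
B: z(0.7167) = 0.573, z(0.1100) = -1.227, d' = 1.800
Δd' = d'_A − d'_B = 0.816 − 1.800 = -0.984
B has the higher sensitivity.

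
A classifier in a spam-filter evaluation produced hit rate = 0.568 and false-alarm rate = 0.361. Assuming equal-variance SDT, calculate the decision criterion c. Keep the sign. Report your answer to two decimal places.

c = 0.09

Φ⁻¹(H) = Φ⁻¹(0.568) = 0.171
Φ⁻¹(FA) = Φ⁻¹(0.361) = -0.356
c = −½·[z(H) + z(FA)] = −0.5 × (0.171 + (-0.356)) = 0.0925
c > 0: the classifier has a conservative response bias.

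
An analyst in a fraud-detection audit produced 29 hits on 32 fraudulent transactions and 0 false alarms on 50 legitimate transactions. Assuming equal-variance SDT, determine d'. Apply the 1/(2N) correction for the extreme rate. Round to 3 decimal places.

d' = 3.644

The false-alarm rate is 0/50 = 0, so apply the 1/(2N) correction: FA → 1/(2·50) = 0.01000.
z(H) = z(0.90625) = 1.3180
z(FA) = z(0.01000) = -2.3263
d' = 1.3180 − (-2.3263) = 3.6443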